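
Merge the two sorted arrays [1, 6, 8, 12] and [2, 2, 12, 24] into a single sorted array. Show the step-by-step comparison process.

Merging process:

Compare 1 vs 2: take 1 from left. Merged: [1]
Compare 6 vs 2: take 2 from right. Merged: [1, 2]
Compare 6 vs 2: take 2 from right. Merged: [1, 2, 2]
Compare 6 vs 12: take 6 from left. Merged: [1, 2, 2, 6]
Compare 8 vs 12: take 8 from left. Merged: [1, 2, 2, 6, 8]
Compare 12 vs 12: take 12 from left. Merged: [1, 2, 2, 6, 8, 12]
Append remaining from right: [12, 24]. Merged: [1, 2, 2, 6, 8, 12, 12, 24]

Final merged array: [1, 2, 2, 6, 8, 12, 12, 24]
Total comparisons: 6

The merged array is [1, 2, 2, 6, 8, 12, 12, 24], requiring 6 comparisons. The merge step runs in O(n) time where n is the total number of elements.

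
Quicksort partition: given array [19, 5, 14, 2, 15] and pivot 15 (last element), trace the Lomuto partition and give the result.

Lomuto partition with pivot = 15:

Initial array: [19, 5, 14, 2, 15]

arr[0]=19 > 15: no swap
arr[1]=5 <= 15: swap with position 0, array becomes [5, 19, 14, 2, 15]
arr[2]=14 <= 15: swap with position 1, array becomes [5, 14, 19, 2, 15]
arr[3]=2 <= 15: swap with position 2, array becomes [5, 14, 2, 19, 15]

Place pivot at position 3: [5, 14, 2, 15, 19]
Pivot position: 3

After partitioning with pivot 15, the array becomes [5, 14, 2, 15, 19]. The pivot is placed at index 3. All elements to the left of the pivot are <= 15, and all elements to the right are > 15.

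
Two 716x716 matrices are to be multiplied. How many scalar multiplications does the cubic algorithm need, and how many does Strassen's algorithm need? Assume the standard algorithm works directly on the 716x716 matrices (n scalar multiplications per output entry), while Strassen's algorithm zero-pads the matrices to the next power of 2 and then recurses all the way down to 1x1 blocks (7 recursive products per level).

Matrix multiplication for 716x716 matrices:

Strassen's algorithm requires power-of-2 dimensions. Pad 716x716 to 1024x1024 (next power of 2).

Standard algorithm: 716^3 = 367061696 multiplications
Strassen's algorithm: 7^(log2(1024)) = 7^10 = 282475249 multiplications
Savings: 367061696 - 282475249 = 84586447 multiplications

Standard: 367061696 multiplications (716^3). Strassen: 282475249 multiplications (7^10, after padding to 1024x1024). Strassen reduces 8 recursive multiplications to 7 at each level.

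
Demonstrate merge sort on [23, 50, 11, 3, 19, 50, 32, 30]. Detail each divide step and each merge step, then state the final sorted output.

Merge sort trace:

Split: [23, 50, 11, 3, 19, 50, 32, 30] -> [23, 50, 11, 3] and [19, 50, 32, 30]
  Split: [23, 50, 11, 3] -> [23, 50] and [11, 3]
    Split: [23, 50] -> [23] and [50]
    Merge: [23] + [50] -> [23, 50]
    Split: [11, 3] -> [11] and [3]
    Merge: [11] + [3] -> [3, 11]
  Merge: [23, 50] + [3, 11] -> [3, 11, 23, 50]
  Split: [19, 50, 32, 30] -> [19, 50] and [32, 30]
    Split: [19, 50] -> [19] and [50]
    Merge: [19] + [50] -> [19, 50]
    Split: [32, 30] -> [32] and [30]
    Merge: [32] + [30] -> [30, 32]
  Merge: [19, 50] + [30, 32] -> [19, 30, 32, 50]
Merge: [3, 11, 23, 50] + [19, 30, 32, 50] -> [3, 11, 19, 23, 30, 32, 50, 50]

Final sorted array: [3, 11, 19, 23, 30, 32, 50, 50]

The merge sort proceeds by recursively splitting the array and merging sorted halves.
After all merges, the sorted array is [3, 11, 19, 23, 30, 32, 50, 50].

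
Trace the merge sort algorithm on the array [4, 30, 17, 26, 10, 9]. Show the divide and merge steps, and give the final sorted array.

Merge sort trace:

Split: [4, 30, 17, 26, 10, 9] -> [4, 30, 17] and [26, 10, 9]
  Split: [4, 30, 17] -> [4] and [30, 17]
    Split: [30, 17] -> [30] and [17]
    Merge: [30] + [17] -> [17, 30]
  Merge: [4] + [17, 30] -> [4, 17, 30]
  Split: [26, 10, 9] -> [26] and [10, 9]
    Split: [10, 9] -> [10] and [9]
    Merge: [10] + [9] -> [9, 10]
  Merge: [26] + [9, 10] -> [9, 10, 26]
Merge: [4, 17, 30] + [9, 10, 26] -> [4, 9, 10, 17, 26, 30]

Final sorted array: [4, 9, 10, 17, 26, 30]

The merge sort proceeds by recursively splitting the array and merging sorted halves.
After all merges, the sorted array is [4, 9, 10, 17, 26, 30].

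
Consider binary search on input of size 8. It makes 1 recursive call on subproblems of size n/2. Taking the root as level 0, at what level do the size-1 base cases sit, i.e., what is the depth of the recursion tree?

For divide and conquer with division factor 2:

Problem sizes at each level:
Level 0: 8
Level 1: 4
Level 2: 2
Level 3: 1

The root is level 0 and the size-1 base case is level 3 (the tree spans levels 0 through 3, i.e. 4 levels counting the root), so the depth is the number of divisions: log_2(8) = 3

The recursion tree depth is log_2(8) = 3. At each level, the problem size is divided by 2, so it takes 3 divisions to reduce to a base case of size 1. The algorithm makes 1 recursive call at each level.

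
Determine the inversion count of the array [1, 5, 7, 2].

Finding inversions in [1, 5, 7, 2]:

(1, 3): arr[1]=5 > arr[3]=2
(2, 3): arr[2]=7 > arr[3]=2

Total inversions: 2

The array has 2 inversion(s): (1,3), (2,3). Each pair (i,j) satisfies i < j and arr[i] > arr[j].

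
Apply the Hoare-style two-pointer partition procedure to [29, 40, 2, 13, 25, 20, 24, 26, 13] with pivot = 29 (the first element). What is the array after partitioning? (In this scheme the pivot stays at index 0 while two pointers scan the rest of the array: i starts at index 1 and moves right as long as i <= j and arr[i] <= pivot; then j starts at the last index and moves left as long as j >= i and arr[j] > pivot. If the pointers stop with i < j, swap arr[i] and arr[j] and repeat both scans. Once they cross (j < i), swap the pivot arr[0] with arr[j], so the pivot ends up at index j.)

Hoare-style two-pointer partition with pivot = 29:

Initial array: [29, 40, 2, 13, 25, 20, 24, 26, 13]

Pointers start at i = 1, j = 8.
i stops at index 1 (arr[1]=40 > 29), j stops at index 8 (arr[8]=13 <= 29): swap arr[1] and arr[8], array becomes [29, 13, 2, 13, 25, 20, 24, 26, 40]
i ends at 8, j ends at 7: the pointers have crossed (j < i), so scanning stops.

Swap pivot arr[0] with arr[7] to place pivot at position 7: [26, 13, 2, 13, 25, 20, 24, 29, 40]
Pivot position: 7

After partitioning with pivot 29, the array becomes [26, 13, 2, 13, 25, 20, 24, 29, 40]. The pivot is placed at index 7. All elements to the left of the pivot are <= 29, and all elements to the right are > 29.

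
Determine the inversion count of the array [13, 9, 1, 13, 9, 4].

Finding inversions in [13, 9, 1, 13, 9, 4]:

(0, 1): arr[0]=13 > arr[1]=9
(0, 2): arr[0]=13 > arr[2]=1
(0, 4): arr[0]=13 > arr[4]=9
(0, 5): arr[0]=13 > arr[5]=4
(1, 2): arr[1]=9 > arr[2]=1
(1, 5): arr[1]=9 > arr[5]=4
(3, 4): arr[3]=13 > arr[4]=9
(3, 5): arr[3]=13 > arr[5]=4
(4, 5): arr[4]=9 > arr[5]=4

Total inversions: 9

The array has 9 inversion(s): (0,1), (0,2), (0,4), (0,5), (1,2), (1,5), (3,4), (3,5), (4,5). Each pair (i,j) satisfies i < j and arr[i] > arr[j].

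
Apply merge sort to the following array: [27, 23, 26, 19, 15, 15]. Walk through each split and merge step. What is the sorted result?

Merge sort trace:

Split: [27, 23, 26, 19, 15, 15] -> [27, 23, 26] and [19, 15, 15]
  Split: [27, 23, 26] -> [27] and [23, 26]
    Split: [23, 26] -> [23] and [26]
    Merge: [23] + [26] -> [23, 26]
  Merge: [27] + [23, 26] -> [23, 26, 27]
  Split: [19, 15, 15] -> [19] and [15, 15]
    Split: [15, 15] -> [15] and [15]
    Merge: [15] + [15] -> [15, 15]
  Merge: [19] + [15, 15] -> [15, 15, 19]
Merge: [23, 26, 27] + [15, 15, 19] -> [15, 15, 19, 23, 26, 27]

Final sorted array: [15, 15, 19, 23, 26, 27]

The merge sort proceeds by recursively splitting the array and merging sorted halves.
After all merges, the sorted array is [15, 15, 19, 23, 26, 27].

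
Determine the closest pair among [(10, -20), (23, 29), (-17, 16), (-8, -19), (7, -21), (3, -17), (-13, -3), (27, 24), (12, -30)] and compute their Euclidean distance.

Computing all pairwise distances among 9 points:

d((10, -20), (23, 29)) = 50.6952
d((10, -20), (-17, 16)) = 45.0
d((10, -20), (-8, -19)) = 18.0278
d((10, -20), (7, -21)) = 3.1623 <-- minimum
d((10, -20), (3, -17)) = 7.6158
d((10, -20), (-13, -3)) = 28.6007
d((10, -20), (27, 24)) = 47.1699
d((10, -20), (12, -30)) = 10.198
d((23, 29), (-17, 16)) = 42.0595
d((23, 29), (-8, -19)) = 57.1402
d((23, 29), (7, -21)) = 52.4976
d((23, 29), (3, -17)) = 50.1597
d((23, 29), (-13, -3)) = 48.1664
d((23, 29), (27, 24)) = 6.4031
d((23, 29), (12, -30)) = 60.0167
d((-17, 16), (-8, -19)) = 36.1386
d((-17, 16), (7, -21)) = 44.1022
d((-17, 16), (3, -17)) = 38.5876
d((-17, 16), (-13, -3)) = 19.4165
d((-17, 16), (27, 24)) = 44.7214
d((-17, 16), (12, -30)) = 54.3783
d((-8, -19), (7, -21)) = 15.1327
d((-8, -19), (3, -17)) = 11.1803
d((-8, -19), (-13, -3)) = 16.7631
d((-8, -19), (27, 24)) = 55.4437
d((-8, -19), (12, -30)) = 22.8254
d((7, -21), (3, -17)) = 5.6569
d((7, -21), (-13, -3)) = 26.9072
d((7, -21), (27, 24)) = 49.2443
d((7, -21), (12, -30)) = 10.2956
d((3, -17), (-13, -3)) = 21.2603
d((3, -17), (27, 24)) = 47.5079
d((3, -17), (12, -30)) = 15.8114
d((-13, -3), (27, 24)) = 48.2597
d((-13, -3), (12, -30)) = 36.7967
d((27, 24), (12, -30)) = 56.0446

Closest pair: (10, -20) and (7, -21) with distance 3.1623

The closest pair is (10, -20) and (7, -21) with Euclidean distance 3.1623. For 9 points, brute-force pairwise comparison is shown above. For large n, the divide-and-conquer algorithm (sort by x, recurse on halves, check the dividing strip) achieves O(n log n).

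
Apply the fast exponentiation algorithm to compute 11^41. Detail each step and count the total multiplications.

Computing 11^41 by squaring (build up from 11^1; each line after the first costs one multiplication):

11^1 = 11
11^2 = (11^1)^2 = 11^2 = 121
11^4 = (11^2)^2 = 121^2 = 14641
11^5 = 11 * 11^4 = 11 * 14641 = 161051
11^10 = (11^5)^2 = 161051^2 = 25937424601
11^20 = (11^10)^2 = 25937424601^2 = 672749994932560009201
11^40 = (11^20)^2 = 672749994932560009201^2 = 452592555681759518058893560348969204658401
11^41 = 11 * 11^40 = 11 * 452592555681759518058893560348969204658401 = 4978518112499354698647829163838661251242411

Result: 4978518112499354698647829163838661251242411
Multiplications needed: 7 (7 lines after 11^1)

11^41 = 4978518112499354698647829163838661251242411. Using exponentiation by squaring, this requires 7 multiplications. The key idea: if the exponent is even, square the half-power; if odd, multiply by the base once.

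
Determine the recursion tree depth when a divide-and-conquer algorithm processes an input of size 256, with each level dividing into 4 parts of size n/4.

For divide and conquer with division factor 4:

Problem sizes at each level:
Level 0: 256
Level 1: 64
Level 2: 16
Level 3: 4
Level 4: 1

The root is level 0 and the size-1 base case is level 4 (the tree spans levels 0 through 4, i.e. 5 levels counting the root), so the depth is the number of divisions: log_4(256) = 4

The recursion tree depth is log_4(256) = 4. At each level, the problem size is divided by 4, so it takes 4 divisions to reduce to a base case of size 1. The algorithm makes 4 recursive calls at each level.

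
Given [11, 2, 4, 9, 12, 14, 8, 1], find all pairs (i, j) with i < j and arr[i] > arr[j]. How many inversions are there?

Finding inversions in [11, 2, 4, 9, 12, 14, 8, 1]:

(0, 1): arr[0]=11 > arr[1]=2
(0, 2): arr[0]=11 > arr[2]=4
(0, 3): arr[0]=11 > arr[3]=9
(0, 6): arr[0]=11 > arr[6]=8
(0, 7): arr[0]=11 > arr[7]=1
(1, 7): arr[1]=2 > arr[7]=1
(2, 7): arr[2]=4 > arr[7]=1
(3, 6): arr[3]=9 > arr[6]=8
(3, 7): arr[3]=9 > arr[7]=1
(4, 6): arr[4]=12 > arr[6]=8
(4, 7): arr[4]=12 > arr[7]=1
(5, 6): arr[5]=14 > arr[6]=8
(5, 7): arr[5]=14 > arr[7]=1
(6, 7): arr[6]=8 > arr[7]=1

Total inversions: 14

The array has 14 inversion(s): (0,1), (0,2), (0,3), (0,6), (0,7), (1,7), (2,7), (3,6), (3,7), (4,6), (4,7), (5,6), (5,7), (6,7). Each pair (i,j) satisfies i < j and arr[i] > arr[j].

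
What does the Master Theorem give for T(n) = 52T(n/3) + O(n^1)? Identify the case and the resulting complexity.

Master Theorem for T(n) = 52T(n/3) + O(n^1):

a = 52, b = 3, c = 1
log_b(a) = log_3(52) = 3.5966

Case 1: c = 1 < log_3(52) = 3.5966
T(n) = O(n^(log_3 52))

For T(n) = 52T(n/3) + O(n^1): log_3(52) = 3.5966. This is Case 1 of the Master Theorem (c < log_b(a), work dominated by leaves), giving O(n^(log_3 52)).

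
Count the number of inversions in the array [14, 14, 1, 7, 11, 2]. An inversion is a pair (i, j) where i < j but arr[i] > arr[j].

Finding inversions in [14, 14, 1, 7, 11, 2]:

(0, 2): arr[0]=14 > arr[2]=1
(0, 3): arr[0]=14 > arr[3]=7
(0, 4): arr[0]=14 > arr[4]=11
(0, 5): arr[0]=14 > arr[5]=2
(1, 2): arr[1]=14 > arr[2]=1
(1, 3): arr[1]=14 > arr[3]=7
(1, 4): arr[1]=14 > arr[4]=11
(1, 5): arr[1]=14 > arr[5]=2
(3, 5): arr[3]=7 > arr[5]=2
(4, 5): arr[4]=11 > arr[5]=2

Total inversions: 10

The array has 10 inversion(s): (0,2), (0,3), (0,4), (0,5), (1,2), (1,3), (1,4), (1,5), (3,5), (4,5). Each pair (i,j) satisfies i < j and arr[i] > arr[j].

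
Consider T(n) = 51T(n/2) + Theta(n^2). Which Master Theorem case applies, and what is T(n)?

Master Theorem for T(n) = 51T(n/2) + O(n^2):

a = 51, b = 2, c = 2
log_b(a) = log_2(51) = 5.6724

Case 1: c = 2 < log_2(51) = 5.6724
T(n) = O(n^(log_2 51))

For T(n) = 51T(n/2) + O(n^2): log_2(51) = 5.6724. This is Case 1 of the Master Theorem (c < log_b(a), work dominated by leaves), giving O(n^(log_2 51)).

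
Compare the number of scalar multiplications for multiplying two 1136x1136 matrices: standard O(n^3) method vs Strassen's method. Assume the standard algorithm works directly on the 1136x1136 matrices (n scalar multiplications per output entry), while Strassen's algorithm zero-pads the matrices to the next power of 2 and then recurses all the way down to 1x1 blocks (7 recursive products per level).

Matrix multiplication for 1136x1136 matrices:

Strassen's algorithm requires power-of-2 dimensions. Pad 1136x1136 to 2048x2048 (next power of 2).

Standard algorithm: 1136^3 = 1466003456 multiplications
Strassen's algorithm: 7^(log2(2048)) = 7^11 = 1977326743 multiplications
Difference: 1466003456 - 1977326743 = -511323287 (Strassen uses MORE here due to padding overhead — for small or just-over-power-of-2 n, padding can outweigh the per-level savings)

Standard: 1466003456 multiplications (1136^3). Strassen: 1977326743 multiplications (7^11, after padding to 2048x2048). Strassen reduces 8 recursive multiplications to 7 at each level.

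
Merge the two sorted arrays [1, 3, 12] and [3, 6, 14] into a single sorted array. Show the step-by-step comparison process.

Merging process:

Compare 1 vs 3: take 1 from left. Merged: [1]
Compare 3 vs 3: take 3 from left. Merged: [1, 3]
Compare 12 vs 3: take 3 from right. Merged: [1, 3, 3]
Compare 12 vs 6: take 6 from right. Merged: [1, 3, 3, 6]
Compare 12 vs 14: take 12 from left. Merged: [1, 3, 3, 6, 12]
Append remaining from right: [14]. Merged: [1, 3, 3, 6, 12, 14]

Final merged array: [1, 3, 3, 6, 12, 14]
Total comparisons: 5

The merged array is [1, 3, 3, 6, 12, 14], requiring 5 comparisons. The merge step runs in O(n) time where n is the total number of elements.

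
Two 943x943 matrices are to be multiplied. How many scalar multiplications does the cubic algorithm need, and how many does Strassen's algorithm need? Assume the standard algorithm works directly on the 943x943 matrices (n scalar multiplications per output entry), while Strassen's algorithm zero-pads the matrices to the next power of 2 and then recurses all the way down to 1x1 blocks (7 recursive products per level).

Matrix multiplication for 943x943 matrices:

Strassen's algorithm requires power-of-2 dimensions. Pad 943x943 to 1024x1024 (next power of 2).

Standard algorithm: 943^3 = 838561807 multiplications
Strassen's algorithm: 7^(log2(1024)) = 7^10 = 282475249 multiplications
Savings: 838561807 - 282475249 = 556086558 multiplications

Standard: 838561807 multiplications (943^3). Strassen: 282475249 multiplications (7^10, after padding to 1024x1024). Strassen reduces 8 recursive multiplications to 7 at each level.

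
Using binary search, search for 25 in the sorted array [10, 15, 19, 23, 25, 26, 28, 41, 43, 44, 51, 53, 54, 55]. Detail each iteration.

Binary search for 25 in [10, 15, 19, 23, 25, 26, 28, 41, 43, 44, 51, 53, 54, 55]:

lo=0, hi=13, mid=6, arr[mid]=28 -> 28 > 25, search left half
lo=0, hi=5, mid=2, arr[mid]=19 -> 19 < 25, search right half
lo=3, hi=5, mid=4, arr[mid]=25 -> Found target at index 4!

Binary search finds 25 at index 4 after 3 comparisons. The search repeatedly halves the search space by comparing with the middle element.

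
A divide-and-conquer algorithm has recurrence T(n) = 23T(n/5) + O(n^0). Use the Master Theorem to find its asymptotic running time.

Master Theorem for T(n) = 23T(n/5) + O(n^0):

a = 23, b = 5, c = 0
log_b(a) = log_5(23) = 1.9482

Case 1: c = 0 < log_5(23) = 1.9482
T(n) = O(n^(log_5 23))

For T(n) = 23T(n/5) + O(n^0): log_5(23) = 1.9482. This is Case 1 of the Master Theorem (c < log_b(a), work dominated by leaves), giving O(n^(log_5 23)).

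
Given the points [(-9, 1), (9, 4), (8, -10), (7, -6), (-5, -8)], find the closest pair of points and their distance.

Computing all pairwise distances among 5 points:

d((-9, 1), (9, 4)) = 18.2483
d((-9, 1), (8, -10)) = 20.2485
d((-9, 1), (7, -6)) = 17.4642
d((-9, 1), (-5, -8)) = 9.8489
d((9, 4), (8, -10)) = 14.0357
d((9, 4), (7, -6)) = 10.198
d((9, 4), (-5, -8)) = 18.4391
d((8, -10), (7, -6)) = 4.1231 <-- minimum
d((8, -10), (-5, -8)) = 13.1529
d((7, -6), (-5, -8)) = 12.1655

Closest pair: (8, -10) and (7, -6) with distance 4.1231

The closest pair is (8, -10) and (7, -6) with Euclidean distance 4.1231. For 5 points, brute-force pairwise comparison is shown above. For large n, the divide-and-conquer algorithm (sort by x, recurse on halves, check the dividing strip) achieves O(n log n).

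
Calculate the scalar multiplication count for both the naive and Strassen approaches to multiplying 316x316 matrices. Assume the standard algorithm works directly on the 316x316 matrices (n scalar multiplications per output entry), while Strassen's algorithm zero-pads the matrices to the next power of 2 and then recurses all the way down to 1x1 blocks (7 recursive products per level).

Matrix multiplication for 316x316 matrices:

Strassen's algorithm requires power-of-2 dimensions. Pad 316x316 to 512x512 (next power of 2).

Standard algorithm: 316^3 = 31554496 multiplications
Strassen's algorithm: 7^(log2(512)) = 7^9 = 40353607 multiplications
Difference: 31554496 - 40353607 = -8799111 (Strassen uses MORE here due to padding overhead — for small or just-over-power-of-2 n, padding can outweigh the per-level savings)

Standard: 31554496 multiplications (316^3). Strassen: 40353607 multiplications (7^9, after padding to 512x512). Strassen reduces 8 recursive multiplications to 7 at each level.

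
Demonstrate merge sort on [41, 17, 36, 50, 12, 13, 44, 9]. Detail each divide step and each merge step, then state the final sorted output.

Merge sort trace:

Split: [41, 17, 36, 50, 12, 13, 44, 9] -> [41, 17, 36, 50] and [12, 13, 44, 9]
  Split: [41, 17, 36, 50] -> [41, 17] and [36, 50]
    Split: [41, 17] -> [41] and [17]
    Merge: [41] + [17] -> [17, 41]
    Split: [36, 50] -> [36] and [50]
    Merge: [36] + [50] -> [36, 50]
  Merge: [17, 41] + [36, 50] -> [17, 36, 41, 50]
  Split: [12, 13, 44, 9] -> [12, 13] and [44, 9]
    Split: [12, 13] -> [12] and [13]
    Merge: [12] + [13] -> [12, 13]
    Split: [44, 9] -> [44] and [9]
    Merge: [44] + [9] -> [9, 44]
  Merge: [12, 13] + [9, 44] -> [9, 12, 13, 44]
Merge: [17, 36, 41, 50] + [9, 12, 13, 44] -> [9, 12, 13, 17, 36, 41, 44, 50]

Final sorted array: [9, 12, 13, 17, 36, 41, 44, 50]

The merge sort proceeds by recursively splitting the array and merging sorted halves.
After all merges, the sorted array is [9, 12, 13, 17, 36, 41, 44, 50].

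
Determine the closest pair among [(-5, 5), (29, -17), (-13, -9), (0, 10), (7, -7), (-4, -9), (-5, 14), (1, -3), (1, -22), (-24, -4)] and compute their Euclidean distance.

Computing all pairwise distances among 10 points:

d((-5, 5), (29, -17)) = 40.4969
d((-5, 5), (-13, -9)) = 16.1245
d((-5, 5), (0, 10)) = 7.0711
d((-5, 5), (7, -7)) = 16.9706
d((-5, 5), (-4, -9)) = 14.0357
d((-5, 5), (-5, 14)) = 9.0
d((-5, 5), (1, -3)) = 10.0
d((-5, 5), (1, -22)) = 27.6586
d((-5, 5), (-24, -4)) = 21.0238
d((29, -17), (-13, -9)) = 42.7551
d((29, -17), (0, 10)) = 39.6232
d((29, -17), (7, -7)) = 24.1661
d((29, -17), (-4, -9)) = 33.9559
d((29, -17), (-5, 14)) = 46.0109
d((29, -17), (1, -3)) = 31.305
d((29, -17), (1, -22)) = 28.4429
d((29, -17), (-24, -4)) = 54.5711
d((-13, -9), (0, 10)) = 23.0217
d((-13, -9), (7, -7)) = 20.0998
d((-13, -9), (-4, -9)) = 9.0
d((-13, -9), (-5, 14)) = 24.3516
d((-13, -9), (1, -3)) = 15.2315
d((-13, -9), (1, -22)) = 19.105
d((-13, -9), (-24, -4)) = 12.083
d((0, 10), (7, -7)) = 18.3848
d((0, 10), (-4, -9)) = 19.4165
d((0, 10), (-5, 14)) = 6.4031 <-- minimum
d((0, 10), (1, -3)) = 13.0384
d((0, 10), (1, -22)) = 32.0156
d((0, 10), (-24, -4)) = 27.7849
d((7, -7), (-4, -9)) = 11.1803
d((7, -7), (-5, 14)) = 24.1868
d((7, -7), (1, -3)) = 7.2111
d((7, -7), (1, -22)) = 16.1555
d((7, -7), (-24, -4)) = 31.1448
d((-4, -9), (-5, 14)) = 23.0217
d((-4, -9), (1, -3)) = 7.8102
d((-4, -9), (1, -22)) = 13.9284
d((-4, -9), (-24, -4)) = 20.6155
d((-5, 14), (1, -3)) = 18.0278
d((-5, 14), (1, -22)) = 36.4966
d((-5, 14), (-24, -4)) = 26.1725
d((1, -3), (1, -22)) = 19.0
d((1, -3), (-24, -4)) = 25.02
d((1, -22), (-24, -4)) = 30.8058

Closest pair: (0, 10) and (-5, 14) with distance 6.4031

The closest pair is (0, 10) and (-5, 14) with Euclidean distance 6.4031. For 10 points, brute-force pairwise comparison is shown above. For large n, the divide-and-conquer algorithm (sort by x, recurse on halves, check the dividing strip) achieves O(n log n).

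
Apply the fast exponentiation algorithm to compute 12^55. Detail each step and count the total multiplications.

Computing 12^55 by squaring (build up from 12^1; each line after the first costs one multiplication):

12^1 = 12
12^2 = (12^1)^2 = 12^2 = 144
12^3 = 12 * 12^2 = 12 * 144 = 1728
12^6 = (12^3)^2 = 1728^2 = 2985984
12^12 = (12^6)^2 = 2985984^2 = 8916100448256
12^13 = 12 * 12^12 = 12 * 8916100448256 = 106993205379072
12^26 = (12^13)^2 = 106993205379072^2 = 11447545997288281555215581184
12^27 = 12 * 12^26 = 12 * 11447545997288281555215581184 = 137370551967459378662586974208
12^54 = (12^27)^2 = 137370551967459378662586974208^2 = 18870668547844457769972080826950345531368943638112857227264
12^55 = 12 * 12^54 = 12 * 18870668547844457769972080826950345531368943638112857227264 = 226448022574133493239664969923404146376427323657354286727168

Result: 226448022574133493239664969923404146376427323657354286727168
Multiplications needed: 9 (9 lines after 12^1)

12^55 = 226448022574133493239664969923404146376427323657354286727168. Using exponentiation by squaring, this requires 9 multiplications. The key idea: if the exponent is even, square the half-power; if odd, multiply by the base once.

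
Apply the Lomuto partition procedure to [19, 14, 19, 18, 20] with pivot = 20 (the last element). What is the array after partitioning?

Lomuto partition with pivot = 20:

Initial array: [19, 14, 19, 18, 20]

arr[0]=19 <= 20: swap with position 0, array becomes [19, 14, 19, 18, 20]
arr[1]=14 <= 20: swap with position 1, array becomes [19, 14, 19, 18, 20]
arr[2]=19 <= 20: swap with position 2, array becomes [19, 14, 19, 18, 20]
arr[3]=18 <= 20: swap with position 3, array becomes [19, 14, 19, 18, 20]

Place pivot at position 4: [19, 14, 19, 18, 20]
Pivot position: 4

After partitioning with pivot 20, the array becomes [19, 14, 19, 18, 20]. The pivot is placed at index 4. All elements to the left of the pivot are <= 20, and all elements to the right are > 20.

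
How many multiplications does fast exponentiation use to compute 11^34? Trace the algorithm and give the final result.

Computing 11^34 by squaring (build up from 11^1; each line after the first costs one multiplication):

11^1 = 11
11^2 = (11^1)^2 = 11^2 = 121
11^4 = (11^2)^2 = 121^2 = 14641
11^8 = (11^4)^2 = 14641^2 = 214358881
11^16 = (11^8)^2 = 214358881^2 = 45949729863572161
11^17 = 11 * 11^16 = 11 * 45949729863572161 = 505447028499293771
11^34 = (11^17)^2 = 505447028499293771^2 = 255476698618765889551019445759400441

Result: 255476698618765889551019445759400441
Multiplications needed: 6 (6 lines after 11^1)

11^34 = 255476698618765889551019445759400441. Using exponentiation by squaring, this requires 6 multiplications. The key idea: if the exponent is even, square the half-power; if odd, multiply by the base once.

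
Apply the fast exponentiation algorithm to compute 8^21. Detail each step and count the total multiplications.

Computing 8^21 by squaring (build up from 8^1; each line after the first costs one multiplication):

8^1 = 8
8^2 = (8^1)^2 = 8^2 = 64
8^4 = (8^2)^2 = 64^2 = 4096
8^5 = 8 * 8^4 = 8 * 4096 = 32768
8^10 = (8^5)^2 = 32768^2 = 1073741824
8^20 = (8^10)^2 = 1073741824^2 = 1152921504606846976
8^21 = 8 * 8^20 = 8 * 1152921504606846976 = 9223372036854775808

Result: 9223372036854775808
Multiplications needed: 6 (6 lines after 8^1)

8^21 = 9223372036854775808. Using exponentiation by squaring, this requires 6 multiplications. The key idea: if the exponent is even, square the half-power; if odd, multiply by the base once.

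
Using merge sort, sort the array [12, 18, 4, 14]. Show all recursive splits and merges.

Merge sort trace:

Split: [12, 18, 4, 14] -> [12, 18] and [4, 14]
  Split: [12, 18] -> [12] and [18]
  Merge: [12] + [18] -> [12, 18]
  Split: [4, 14] -> [4] and [14]
  Merge: [4] + [14] -> [4, 14]
Merge: [12, 18] + [4, 14] -> [4, 12, 14, 18]

Final sorted array: [4, 12, 14, 18]

The merge sort proceeds by recursively splitting the array and merging sorted halves.
After all merges, the sorted array is [4, 12, 14, 18].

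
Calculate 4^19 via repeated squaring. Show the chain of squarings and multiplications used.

Computing 4^19 by squaring (build up from 4^1; each line after the first costs one multiplication):

4^1 = 4
4^2 = (4^1)^2 = 4^2 = 16
4^4 = (4^2)^2 = 16^2 = 256
4^8 = (4^4)^2 = 256^2 = 65536
4^9 = 4 * 4^8 = 4 * 65536 = 262144
4^18 = (4^9)^2 = 262144^2 = 68719476736
4^19 = 4 * 4^18 = 4 * 68719476736 = 274877906944

Result: 274877906944
Multiplications needed: 6 (6 lines after 4^1)

4^19 = 274877906944. Using exponentiation by squaring, this requires 6 multiplications. The key idea: if the exponent is even, square the half-power; if odd, multiply by the base once.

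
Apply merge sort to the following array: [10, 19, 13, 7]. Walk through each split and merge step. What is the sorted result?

Merge sort trace:

Split: [10, 19, 13, 7] -> [10, 19] and [13, 7]
  Split: [10, 19] -> [10] and [19]
  Merge: [10] + [19] -> [10, 19]
  Split: [13, 7] -> [13] and [7]
  Merge: [13] + [7] -> [7, 13]
Merge: [10, 19] + [7, 13] -> [7, 10, 13, 19]

Final sorted array: [7, 10, 13, 19]

The merge sort proceeds by recursively splitting the array and merging sorted halves.
After all merges, the sorted array is [7, 10, 13, 19].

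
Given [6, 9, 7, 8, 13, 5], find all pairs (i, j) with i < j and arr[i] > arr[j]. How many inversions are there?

Finding inversions in [6, 9, 7, 8, 13, 5]:

(0, 5): arr[0]=6 > arr[5]=5
(1, 2): arr[1]=9 > arr[2]=7
(1, 3): arr[1]=9 > arr[3]=8
(1, 5): arr[1]=9 > arr[5]=5
(2, 5): arr[2]=7 > arr[5]=5
(3, 5): arr[3]=8 > arr[5]=5
(4, 5): arr[4]=13 > arr[5]=5

Total inversions: 7

The array has 7 inversion(s): (0,5), (1,2), (1,3), (1,5), (2,5), (3,5), (4,5). Each pair (i,j) satisfies i < j and arr[i] > arr[j].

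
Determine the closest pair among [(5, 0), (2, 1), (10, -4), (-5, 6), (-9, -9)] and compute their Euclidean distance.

Computing all pairwise distances among 5 points:

d((5, 0), (2, 1)) = 3.1623 <-- minimum
d((5, 0), (10, -4)) = 6.4031
d((5, 0), (-5, 6)) = 11.6619
d((5, 0), (-9, -9)) = 16.6433
d((2, 1), (10, -4)) = 9.434
d((2, 1), (-5, 6)) = 8.6023
d((2, 1), (-9, -9)) = 14.8661
d((10, -4), (-5, 6)) = 18.0278
d((10, -4), (-9, -9)) = 19.6469
d((-5, 6), (-9, -9)) = 15.5242

Closest pair: (5, 0) and (2, 1) with distance 3.1623

The closest pair is (5, 0) and (2, 1) with Euclidean distance 3.1623. For 5 points, brute-force pairwise comparison is shown above. For large n, the divide-and-conquer algorithm (sort by x, recurse on halves, check the dividing strip) achieves O(n log n).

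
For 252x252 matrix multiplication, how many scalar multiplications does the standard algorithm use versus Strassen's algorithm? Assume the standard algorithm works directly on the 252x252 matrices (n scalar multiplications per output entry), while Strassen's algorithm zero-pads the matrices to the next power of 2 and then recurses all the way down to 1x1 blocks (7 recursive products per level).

Matrix multiplication for 252x252 matrices:

Strassen's algorithm requires power-of-2 dimensions. Pad 252x252 to 256x256 (next power of 2).

Standard algorithm: 252^3 = 16003008 multiplications
Strassen's algorithm: 7^(log2(256)) = 7^8 = 5764801 multiplications
Savings: 16003008 - 5764801 = 10238207 multiplications

Standard: 16003008 multiplications (252^3). Strassen: 5764801 multiplications (7^8, after padding to 256x256). Strassen reduces 8 recursive multiplications to 7 at each level.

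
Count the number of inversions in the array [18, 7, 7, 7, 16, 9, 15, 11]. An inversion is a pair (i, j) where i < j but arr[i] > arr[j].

Finding inversions in [18, 7, 7, 7, 16, 9, 15, 11]:

(0, 1): arr[0]=18 > arr[1]=7
(0, 2): arr[0]=18 > arr[2]=7
(0, 3): arr[0]=18 > arr[3]=7
(0, 4): arr[0]=18 > arr[4]=16
(0, 5): arr[0]=18 > arr[5]=9
(0, 6): arr[0]=18 > arr[6]=15
(0, 7): arr[0]=18 > arr[7]=11
(4, 5): arr[4]=16 > arr[5]=9
(4, 6): arr[4]=16 > arr[6]=15
(4, 7): arr[4]=16 > arr[7]=11
(6, 7): arr[6]=15 > arr[7]=11

Total inversions: 11

The array has 11 inversion(s): (0,1), (0,2), (0,3), (0,4), (0,5), (0,6), (0,7), (4,5), (4,6), (4,7), (6,7). Each pair (i,j) satisfies i < j and arr[i] > arr[j].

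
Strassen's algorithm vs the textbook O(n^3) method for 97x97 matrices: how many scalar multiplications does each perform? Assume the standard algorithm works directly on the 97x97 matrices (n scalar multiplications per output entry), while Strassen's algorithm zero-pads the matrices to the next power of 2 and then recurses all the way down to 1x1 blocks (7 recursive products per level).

Matrix multiplication for 97x97 matrices:

Strassen's algorithm requires power-of-2 dimensions. Pad 97x97 to 128x128 (next power of 2).

Standard algorithm: 97^3 = 912673 multiplications
Strassen's algorithm: 7^(log2(128)) = 7^7 = 823543 multiplications
Savings: 912673 - 823543 = 89130 multiplications

Standard: 912673 multiplications (97^3). Strassen: 823543 multiplications (7^7, after padding to 128x128). Strassen reduces 8 recursive multiplications to 7 at each level.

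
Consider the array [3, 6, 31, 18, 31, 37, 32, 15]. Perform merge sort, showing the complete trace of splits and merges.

Merge sort trace:

Split: [3, 6, 31, 18, 31, 37, 32, 15] -> [3, 6, 31, 18] and [31, 37, 32, 15]
  Split: [3, 6, 31, 18] -> [3, 6] and [31, 18]
    Split: [3, 6] -> [3] and [6]
    Merge: [3] + [6] -> [3, 6]
    Split: [31, 18] -> [31] and [18]
    Merge: [31] + [18] -> [18, 31]
  Merge: [3, 6] + [18, 31] -> [3, 6, 18, 31]
  Split: [31, 37, 32, 15] -> [31, 37] and [32, 15]
    Split: [31, 37] -> [31] and [37]
    Merge: [31] + [37] -> [31, 37]
    Split: [32, 15] -> [32] and [15]
    Merge: [32] + [15] -> [15, 32]
  Merge: [31, 37] + [15, 32] -> [15, 31, 32, 37]
Merge: [3, 6, 18, 31] + [15, 31, 32, 37] -> [3, 6, 15, 18, 31, 31, 32, 37]

Final sorted array: [3, 6, 15, 18, 31, 31, 32, 37]

The merge sort proceeds by recursively splitting the array and merging sorted halves.
After all merges, the sorted array is [3, 6, 15, 18, 31, 31, 32, 37].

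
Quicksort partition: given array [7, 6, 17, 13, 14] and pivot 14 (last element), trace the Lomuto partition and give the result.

Lomuto partition with pivot = 14:

Initial array: [7, 6, 17, 13, 14]

arr[0]=7 <= 14: swap with position 0, array becomes [7, 6, 17, 13, 14]
arr[1]=6 <= 14: swap with position 1, array becomes [7, 6, 17, 13, 14]
arr[2]=17 > 14: no swap
arr[3]=13 <= 14: swap with position 2, array becomes [7, 6, 13, 17, 14]

Place pivot at position 3: [7, 6, 13, 14, 17]
Pivot position: 3

After partitioning with pivot 14, the array becomes [7, 6, 13, 14, 17]. The pivot is placed at index 3. All elements to the left of the pivot are <= 14, and all elements to the right are > 14.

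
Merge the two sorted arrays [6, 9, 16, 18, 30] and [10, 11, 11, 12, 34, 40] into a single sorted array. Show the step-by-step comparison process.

Merging process:

Compare 6 vs 10: take 6 from left. Merged: [6]
Compare 9 vs 10: take 9 from left. Merged: [6, 9]
Compare 16 vs 10: take 10 from right. Merged: [6, 9, 10]
Compare 16 vs 11: take 11 from right. Merged: [6, 9, 10, 11]
Compare 16 vs 11: take 11 from right. Merged: [6, 9, 10, 11, 11]
Compare 16 vs 12: take 12 from right. Merged: [6, 9, 10, 11, 11, 12]
Compare 16 vs 34: take 16 from left. Merged: [6, 9, 10, 11, 11, 12, 16]
Compare 18 vs 34: take 18 from left. Merged: [6, 9, 10, 11, 11, 12, 16, 18]
Compare 30 vs 34: take 30 from left. Merged: [6, 9, 10, 11, 11, 12, 16, 18, 30]
Append remaining from right: [34, 40]. Merged: [6, 9, 10, 11, 11, 12, 16, 18, 30, 34, 40]

Final merged array: [6, 9, 10, 11, 11, 12, 16, 18, 30, 34, 40]
Total comparisons: 9

The merged array is [6, 9, 10, 11, 11, 12, 16, 18, 30, 34, 40], requiring 9 comparisons. The merge step runs in O(n) time where n is the total number of elements.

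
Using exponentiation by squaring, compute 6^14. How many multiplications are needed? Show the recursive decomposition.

Computing 6^14 by squaring (build up from 6^1; each line after the first costs one multiplication):

6^1 = 6
6^2 = (6^1)^2 = 6^2 = 36
6^3 = 6 * 6^2 = 6 * 36 = 216
6^6 = (6^3)^2 = 216^2 = 46656
6^7 = 6 * 6^6 = 6 * 46656 = 279936
6^14 = (6^7)^2 = 279936^2 = 78364164096

Result: 78364164096
Multiplications needed: 5 (5 lines after 6^1)

6^14 = 78364164096. Using exponentiation by squaring, this requires 5 multiplications. The key idea: if the exponent is even, square the half-power; if odd, multiply by the base once.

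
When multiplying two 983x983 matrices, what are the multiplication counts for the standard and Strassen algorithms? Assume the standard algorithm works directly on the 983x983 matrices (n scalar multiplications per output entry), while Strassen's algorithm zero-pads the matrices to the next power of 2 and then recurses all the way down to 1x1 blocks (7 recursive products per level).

Matrix multiplication for 983x983 matrices:

Strassen's algorithm requires power-of-2 dimensions. Pad 983x983 to 1024x1024 (next power of 2).

Standard algorithm: 983^3 = 949862087 multiplications
Strassen's algorithm: 7^(log2(1024)) = 7^10 = 282475249 multiplications
Savings: 949862087 - 282475249 = 667386838 multiplications

Standard: 949862087 multiplications (983^3). Strassen: 282475249 multiplications (7^10, after padding to 1024x1024). Strassen reduces 8 recursive multiplications to 7 at each level.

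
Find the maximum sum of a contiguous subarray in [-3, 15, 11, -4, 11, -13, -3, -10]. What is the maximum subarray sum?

Using Kadane's algorithm on [-3, 15, 11, -4, 11, -13, -3, -10]:

Scanning through the array:
Position 1 (value 15): max_ending_here = 15, max_so_far = 15
Position 2 (value 11): max_ending_here = 26, max_so_far = 26
Position 3 (value -4): max_ending_here = 22, max_so_far = 26
Position 4 (value 11): max_ending_here = 33, max_so_far = 33
Position 5 (value -13): max_ending_here = 20, max_so_far = 33
Position 6 (value -3): max_ending_here = 17, max_so_far = 33
Position 7 (value -10): max_ending_here = 7, max_so_far = 33

Maximum subarray: [15, 11, -4, 11]
Maximum sum: 33

The maximum subarray is [15, 11, -4, 11] with sum 33. This subarray runs from index 1 to index 4.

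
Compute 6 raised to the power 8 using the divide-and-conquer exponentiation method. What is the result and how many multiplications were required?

Computing 6^8 by squaring (build up from 6^1; each line after the first costs one multiplication):

6^1 = 6
6^2 = (6^1)^2 = 6^2 = 36
6^4 = (6^2)^2 = 36^2 = 1296
6^8 = (6^4)^2 = 1296^2 = 1679616

Result: 1679616
Multiplications needed: 3 (3 lines after 6^1)

6^8 = 1679616. Using exponentiation by squaring, this requires 3 multiplications. The key idea: if the exponent is even, square the half-power; if odd, multiply by the base once.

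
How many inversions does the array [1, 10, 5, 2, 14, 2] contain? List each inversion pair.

Finding inversions in [1, 10, 5, 2, 14, 2]:

(1, 2): arr[1]=10 > arr[2]=5
(1, 3): arr[1]=10 > arr[3]=2
(1, 5): arr[1]=10 > arr[5]=2
(2, 3): arr[2]=5 > arr[3]=2
(2, 5): arr[2]=5 > arr[5]=2
(4, 5): arr[4]=14 > arr[5]=2

Total inversions: 6

The array has 6 inversion(s): (1,2), (1,3), (1,5), (2,3), (2,5), (4,5). Each pair (i,j) satisfies i < j and arr[i] > arr[j].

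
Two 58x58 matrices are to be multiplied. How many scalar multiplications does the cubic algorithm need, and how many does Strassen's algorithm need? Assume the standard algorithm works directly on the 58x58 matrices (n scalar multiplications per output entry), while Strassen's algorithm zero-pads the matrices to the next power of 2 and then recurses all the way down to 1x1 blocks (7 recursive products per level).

Matrix multiplication for 58x58 matrices:

Strassen's algorithm requires power-of-2 dimensions. Pad 58x58 to 64x64 (next power of 2).

Standard algorithm: 58^3 = 195112 multiplications
Strassen's algorithm: 7^(log2(64)) = 7^6 = 117649 multiplications
Savings: 195112 - 117649 = 77463 multiplications

Standard: 195112 multiplications (58^3). Strassen: 117649 multiplications (7^6, after padding to 64x64). Strassen reduces 8 recursive multiplications to 7 at each level.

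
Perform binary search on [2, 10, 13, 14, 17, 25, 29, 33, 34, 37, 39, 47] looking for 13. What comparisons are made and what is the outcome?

Binary search for 13 in [2, 10, 13, 14, 17, 25, 29, 33, 34, 37, 39, 47]:

lo=0, hi=11, mid=5, arr[mid]=25 -> 25 > 13, search left half
lo=0, hi=4, mid=2, arr[mid]=13 -> Found target at index 2!

Binary search finds 13 at index 2 after 2 comparisons. The search repeatedly halves the search space by comparing with the middle element.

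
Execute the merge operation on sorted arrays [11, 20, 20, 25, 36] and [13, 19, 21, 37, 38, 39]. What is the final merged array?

Merging process:

Compare 11 vs 13: take 11 from left. Merged: [11]
Compare 20 vs 13: take 13 from right. Merged: [11, 13]
Compare 20 vs 19: take 19 from right. Merged: [11, 13, 19]
Compare 20 vs 21: take 20 from left. Merged: [11, 13, 19, 20]
Compare 20 vs 21: take 20 from left. Merged: [11, 13, 19, 20, 20]
Compare 25 vs 21: take 21 from right. Merged: [11, 13, 19, 20, 20, 21]
Compare 25 vs 37: take 25 from left. Merged: [11, 13, 19, 20, 20, 21, 25]
Compare 36 vs 37: take 36 from left. Merged: [11, 13, 19, 20, 20, 21, 25, 36]
Append remaining from right: [37, 38, 39]. Merged: [11, 13, 19, 20, 20, 21, 25, 36, 37, 38, 39]

Final merged array: [11, 13, 19, 20, 20, 21, 25, 36, 37, 38, 39]
Total comparisons: 8

The merged array is [11, 13, 19, 20, 20, 21, 25, 36, 37, 38, 39], requiring 8 comparisons. The merge step runs in O(n) time where n is the total number of elements.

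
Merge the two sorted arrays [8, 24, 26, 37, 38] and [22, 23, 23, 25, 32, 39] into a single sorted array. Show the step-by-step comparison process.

Merging process:

Compare 8 vs 22: take 8 from left. Merged: [8]
Compare 24 vs 22: take 22 from right. Merged: [8, 22]
Compare 24 vs 23: take 23 from right. Merged: [8, 22, 23]
Compare 24 vs 23: take 23 from right. Merged: [8, 22, 23, 23]
Compare 24 vs 25: take 24 from left. Merged: [8, 22, 23, 23, 24]
Compare 26 vs 25: take 25 from right. Merged: [8, 22, 23, 23, 24, 25]
Compare 26 vs 32: take 26 from left. Merged: [8, 22, 23, 23, 24, 25, 26]
Compare 37 vs 32: take 32 from right. Merged: [8, 22, 23, 23, 24, 25, 26, 32]
Compare 37 vs 39: take 37 from left. Merged: [8, 22, 23, 23, 24, 25, 26, 32, 37]
Compare 38 vs 39: take 38 from left. Merged: [8, 22, 23, 23, 24, 25, 26, 32, 37, 38]
Append remaining from right: [39]. Merged: [8, 22, 23, 23, 24, 25, 26, 32, 37, 38, 39]

Final merged array: [8, 22, 23, 23, 24, 25, 26, 32, 37, 38, 39]
Total comparisons: 10

The merged array is [8, 22, 23, 23, 24, 25, 26, 32, 37, 38, 39], requiring 10 comparisons. The merge step runs in O(n) time where n is the total number of elements.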